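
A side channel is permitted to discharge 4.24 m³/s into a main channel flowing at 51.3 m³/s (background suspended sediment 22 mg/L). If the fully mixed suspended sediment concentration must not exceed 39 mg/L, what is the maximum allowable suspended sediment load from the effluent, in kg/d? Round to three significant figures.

89600 kg/d

Mass balance at the limit: 51.30·22.00 + 4.240·Cₑ = 55.54·39 → Cₑ = 244.7 mg/L.
Load = 4.240 m³/s × 244.7 g/m³ × 86 400 s/d = 89640 kg/d.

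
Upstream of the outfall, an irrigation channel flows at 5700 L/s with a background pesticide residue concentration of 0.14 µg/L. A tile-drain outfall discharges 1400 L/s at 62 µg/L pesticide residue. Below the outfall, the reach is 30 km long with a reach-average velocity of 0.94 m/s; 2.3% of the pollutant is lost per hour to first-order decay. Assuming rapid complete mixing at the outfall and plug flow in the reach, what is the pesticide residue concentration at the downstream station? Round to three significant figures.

10.0 µg/L

After mixing, C = (5700·0.1400 + 1400·62.00) / 7100 = 87600/7100 = 12.34 µg/L.
Travel time t = 30·1000 / 0.94 = 31910 s = 8.865 h.
2.3%/h lost → k = −ln(1 − 0.023) = 0.02327 h⁻¹.
Applying C = C₀e^(−kt): 12.34 × 0.8136 = 10.04 µg/L.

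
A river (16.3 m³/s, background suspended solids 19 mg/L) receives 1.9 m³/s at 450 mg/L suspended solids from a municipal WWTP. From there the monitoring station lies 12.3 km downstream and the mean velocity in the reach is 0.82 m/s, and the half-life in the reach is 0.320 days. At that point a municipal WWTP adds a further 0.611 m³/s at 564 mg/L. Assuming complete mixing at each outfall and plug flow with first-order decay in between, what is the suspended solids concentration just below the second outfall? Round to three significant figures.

60.8 mg/L

Mass balance: C = (16.30·19.00 + 1.900·450.0) / 18.20 = 1165/18.20 = 63.99 mg/L; combined flow 18.20 m³/s.
Travel time t = 12.3·1000 / 0.82 = 15000 s = 4.167 h.
Half-life 0.320 d → k = ln 2 / 0.320 = 2.166 d⁻¹.
After decay, C = 63.99 × e^(−kt) = 63.99 × 0.6866 = 43.94 mg/L.
At the second outfall, C = (18.20·43.94 + 0.6110·564.0) / (18.20 + 0.6110) = 60.83 mg/L.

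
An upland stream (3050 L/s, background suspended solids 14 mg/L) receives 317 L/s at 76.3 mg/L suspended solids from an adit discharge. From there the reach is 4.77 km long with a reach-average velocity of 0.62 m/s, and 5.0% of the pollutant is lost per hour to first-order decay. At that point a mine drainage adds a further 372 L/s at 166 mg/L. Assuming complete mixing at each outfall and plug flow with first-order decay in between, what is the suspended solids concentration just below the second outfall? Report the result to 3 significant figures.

Mass balance: C = (3050·14.00 + 317.0·76.30) / 3367 = 66890/3367 = 19.87 mg/L; combined flow 3367 L/s.
Travel time t = 4.77·1000 / 0.62 = 7694 s = 2.137 h.
5.0%/h lost → k = −ln(1 − 0.05) = 0.05129 h⁻¹.
After decay, C = 19.87 × e^(−kt) = 19.87 × 0.8962 = 17.80 mg/L.
At the second outfall, C = (3367·17.80 + 372.0·166.0) / (3367 + 372.0) = 32.55 mg/L.

32.5 mg/L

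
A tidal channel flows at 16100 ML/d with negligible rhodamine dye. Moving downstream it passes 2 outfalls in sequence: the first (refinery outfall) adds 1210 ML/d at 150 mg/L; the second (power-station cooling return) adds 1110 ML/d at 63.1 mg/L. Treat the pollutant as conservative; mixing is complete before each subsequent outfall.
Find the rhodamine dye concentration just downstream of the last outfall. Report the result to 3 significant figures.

13.7 mg/L

Below outfall 1: Q → 17310 ML/d, C = (16100·0 + 1210·150.0)/17310 = 10.49 mg/L.
Below outfall 2: Q → 18420 ML/d, C = (17310·10.49 + 1110·63.10)/18420 = 13.66 mg/L.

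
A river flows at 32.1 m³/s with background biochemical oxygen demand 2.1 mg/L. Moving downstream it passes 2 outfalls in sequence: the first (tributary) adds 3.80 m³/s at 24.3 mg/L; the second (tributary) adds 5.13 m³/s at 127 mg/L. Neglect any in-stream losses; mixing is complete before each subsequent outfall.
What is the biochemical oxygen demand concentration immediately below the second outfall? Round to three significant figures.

Outfall 1: combined Q = 35.90 m³/s; C = (32.10·2.100 + 3.800·24.30)/35.90 = 4.450 mg/L.
Outfall 2: combined Q = 41.03 m³/s; C = (35.90·4.450 + 5.130·127.0)/41.03 = 19.77 mg/L.

19.8 mg/L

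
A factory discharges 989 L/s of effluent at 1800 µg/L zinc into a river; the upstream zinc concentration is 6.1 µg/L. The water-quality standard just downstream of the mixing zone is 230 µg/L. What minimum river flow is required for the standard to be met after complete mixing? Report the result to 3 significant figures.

Set C_mix = 230: (Q·6.100 + 989.0·1800) / (Q + 989.0) = 230
→ Q = 989.0·(1800 − 230)/(230 − 6.100) = 6935 L/s.

6930 L/s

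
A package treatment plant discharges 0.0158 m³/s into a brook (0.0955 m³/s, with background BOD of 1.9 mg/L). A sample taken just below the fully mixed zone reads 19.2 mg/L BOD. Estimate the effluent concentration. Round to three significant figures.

124 mg/L

Mass balance: 0.09550·1.900 + 0.01580·Cₑ = 0.1113·19.20
→ Cₑ = (0.1113·19.20 − 0.09550·1.900) / 0.01580 = 123.8 mg/L.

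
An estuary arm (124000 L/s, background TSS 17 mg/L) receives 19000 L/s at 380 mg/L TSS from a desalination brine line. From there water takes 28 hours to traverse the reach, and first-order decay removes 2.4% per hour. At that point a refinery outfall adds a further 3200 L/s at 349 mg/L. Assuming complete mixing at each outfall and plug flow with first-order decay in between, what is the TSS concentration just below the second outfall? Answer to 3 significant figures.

40.0 mg/L

Flow-weighted average: C = (124000·17.00 + 19000·380.0) / 143000 = 9328000/143000 = 65.23 mg/L; combined flow 143000 L/s.
2.4%/h lost → k = −ln(1 − 0.024) = 0.02429 h⁻¹.
Applying C = C₀e^(−kt): 65.23 × 0.5065 = 33.04 mg/L.
Second outfall: C = (143000·33.04 + 3200·349.0)/146200 = 39.96 mg/L.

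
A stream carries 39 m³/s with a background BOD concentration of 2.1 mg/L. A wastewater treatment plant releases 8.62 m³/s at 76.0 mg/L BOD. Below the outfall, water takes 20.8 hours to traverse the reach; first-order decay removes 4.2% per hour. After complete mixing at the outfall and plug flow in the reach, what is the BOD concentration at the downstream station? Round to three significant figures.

Mixed concentration C = ΣQC/ΣQ = (39.00·2.100 + 8.620·76.00) / 47.62 = 737.0/47.62 = 15.48 mg/L.
4.2%/h lost → k = −ln(1 − 0.042) = 0.04291 h⁻¹.
First-order decay: C = 15.48·exp(−k·t) = 15.48·0.4096 = 6.340 mg/L.

6.34 mg/L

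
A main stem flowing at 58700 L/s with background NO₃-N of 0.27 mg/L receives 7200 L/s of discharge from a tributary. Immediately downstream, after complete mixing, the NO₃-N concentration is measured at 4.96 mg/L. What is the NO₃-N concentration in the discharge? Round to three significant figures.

Mass balance: 58700·0.2700 + 7200·Cₑ = 65900·4.960
→ Cₑ = (65900·4.960 − 58700·0.2700) / 7200 = 43.20 mg/L.

43.2 mg/L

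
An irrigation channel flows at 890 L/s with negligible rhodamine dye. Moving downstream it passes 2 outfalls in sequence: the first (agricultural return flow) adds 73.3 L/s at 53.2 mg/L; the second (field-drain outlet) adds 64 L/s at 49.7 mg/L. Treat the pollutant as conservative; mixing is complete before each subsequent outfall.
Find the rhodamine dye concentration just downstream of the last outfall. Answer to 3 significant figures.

6.89 mg/L

After outfall 1: Q = 890.0 + 73.30 = 963.3 L/s; C = (890.0·0 + 73.30·53.20)/963.3 = 4.048 mg/L.
After outfall 2: Q = 963.3 + 64.00 = 1027 L/s; C = (963.3·4.048 + 64.00·49.70)/1027 = 6.892 mg/L.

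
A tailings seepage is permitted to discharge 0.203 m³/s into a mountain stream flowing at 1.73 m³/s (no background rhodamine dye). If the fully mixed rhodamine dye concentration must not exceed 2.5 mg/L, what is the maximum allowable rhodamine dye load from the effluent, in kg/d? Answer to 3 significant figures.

Mass balance at the limit: 1.730·0 + 0.2030·Cₑ = 1.933·2.5 → Cₑ = 23.81 mg/L.
Load = 0.2030 m³/s × 23.81 g/m³ × 86 400 s/d = 417.5 kg/d.

418 kg/d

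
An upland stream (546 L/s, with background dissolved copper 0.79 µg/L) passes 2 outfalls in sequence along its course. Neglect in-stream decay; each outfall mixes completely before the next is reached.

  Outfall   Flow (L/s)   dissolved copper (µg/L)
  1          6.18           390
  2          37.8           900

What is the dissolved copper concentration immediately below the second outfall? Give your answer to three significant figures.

Outfall 1: combined Q = 552.2 L/s; C = (546.0·0.7900 + 6.180·390.0)/552.2 = 5.146 µg/L.
Outfall 2: combined Q = 590.0 L/s; C = (552.2·5.146 + 37.80·900.0)/590.0 = 62.48 µg/L.

62.5 µg/L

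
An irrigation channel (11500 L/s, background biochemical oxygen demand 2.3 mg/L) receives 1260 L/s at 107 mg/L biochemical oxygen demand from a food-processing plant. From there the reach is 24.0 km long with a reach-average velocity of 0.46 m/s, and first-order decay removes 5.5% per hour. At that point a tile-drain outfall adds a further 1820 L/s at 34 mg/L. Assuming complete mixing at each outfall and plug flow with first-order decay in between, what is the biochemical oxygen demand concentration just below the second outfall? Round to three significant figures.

9.12 mg/L

Flow-weighted average: C = (11500·2.300 + 1260·107.0) / 12760 = 161300/12760 = 12.64 mg/L; combined flow 12760 L/s.
Travel time t = 24.0·1000 / 0.46 = 52170 s = 14.49 h.
5.5%/h lost → k = −ln(1 − 0.055) = 0.05657 h⁻¹.
Applying C = C₀e^(−kt): 12.64 × 0.4405 = 5.567 mg/L.
Second outfall: C = (12760·5.567 + 1820·34.00)/14580 = 9.116 mg/L.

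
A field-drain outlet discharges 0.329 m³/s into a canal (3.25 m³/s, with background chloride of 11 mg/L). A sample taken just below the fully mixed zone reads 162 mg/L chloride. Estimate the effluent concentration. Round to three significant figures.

1650 mg/L

Mass balance: 3.250·11.00 + 0.3290·Cₑ = 3.579·162.0
→ Cₑ = (3.579·162.0 − 3.250·11.00) / 0.3290 = 1654 mg/L.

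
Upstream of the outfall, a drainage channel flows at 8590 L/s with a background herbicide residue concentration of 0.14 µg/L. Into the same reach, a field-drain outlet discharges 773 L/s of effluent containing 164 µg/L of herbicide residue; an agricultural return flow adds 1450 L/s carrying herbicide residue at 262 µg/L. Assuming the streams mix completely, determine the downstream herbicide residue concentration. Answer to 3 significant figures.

Mass balance: C = (8590·0.1400 + 773.0·164.0 + 1450·262.0) / 10810 = 507900/10810 = 46.97 µg/L.

47.0 µg/L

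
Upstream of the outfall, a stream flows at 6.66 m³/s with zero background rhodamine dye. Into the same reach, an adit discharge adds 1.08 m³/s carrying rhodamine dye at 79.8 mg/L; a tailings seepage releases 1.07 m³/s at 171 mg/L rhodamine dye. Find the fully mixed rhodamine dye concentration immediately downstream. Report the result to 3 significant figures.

Conservation of mass: C = (6.660·0 + 1.080·79.80 + 1.070·171.0) / 8.810 = 269.2/8.810 = 30.55 mg/L.

30.6 mg/L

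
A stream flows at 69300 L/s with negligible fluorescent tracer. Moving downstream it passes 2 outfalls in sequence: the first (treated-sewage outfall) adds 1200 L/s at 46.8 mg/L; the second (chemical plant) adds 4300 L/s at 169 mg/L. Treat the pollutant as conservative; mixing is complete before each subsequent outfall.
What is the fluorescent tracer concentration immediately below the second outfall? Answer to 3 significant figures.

After outfall 1: Q = 69300 + 1200 = 70500 L/s; C = (69300·0 + 1200·46.80)/70500 = 0.7966 mg/L.
After outfall 2: Q = 70500 + 4300 = 74800 L/s; C = (70500·0.7966 + 4300·169.0)/74800 = 10.47 mg/L.

10.5 mg/L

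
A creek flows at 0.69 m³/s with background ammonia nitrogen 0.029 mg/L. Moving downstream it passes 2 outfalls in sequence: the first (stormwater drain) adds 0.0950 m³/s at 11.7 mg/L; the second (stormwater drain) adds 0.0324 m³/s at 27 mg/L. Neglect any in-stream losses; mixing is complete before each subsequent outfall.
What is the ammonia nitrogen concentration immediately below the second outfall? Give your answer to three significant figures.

2.45 mg/L

Below outfall 1: Q → 0.7850 m³/s, C = (0.6900·0.02900 + 0.09500·11.70)/0.7850 = 1.441 mg/L.
Below outfall 2: Q → 0.8174 m³/s, C = (0.7850·1.441 + 0.03240·27.00)/0.8174 = 2.455 mg/L.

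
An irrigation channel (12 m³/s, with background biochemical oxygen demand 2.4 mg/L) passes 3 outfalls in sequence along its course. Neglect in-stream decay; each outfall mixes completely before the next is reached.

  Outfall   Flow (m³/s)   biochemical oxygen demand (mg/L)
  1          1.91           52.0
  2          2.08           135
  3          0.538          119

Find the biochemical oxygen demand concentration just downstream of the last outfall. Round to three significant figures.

28.6 mg/L

After outfall 1: Q = 12.00 + 1.910 = 13.91 m³/s; C = (12.00·2.400 + 1.910·52.00)/13.91 = 9.211 mg/L.
After outfall 2: Q = 13.91 + 2.080 = 15.99 m³/s; C = (13.91·9.211 + 2.080·135.0)/15.99 = 25.57 mg/L.
After outfall 3: Q = 15.99 + 0.5380 = 16.53 m³/s; C = (15.99·25.57 + 0.5380·119.0)/16.53 = 28.61 mg/L.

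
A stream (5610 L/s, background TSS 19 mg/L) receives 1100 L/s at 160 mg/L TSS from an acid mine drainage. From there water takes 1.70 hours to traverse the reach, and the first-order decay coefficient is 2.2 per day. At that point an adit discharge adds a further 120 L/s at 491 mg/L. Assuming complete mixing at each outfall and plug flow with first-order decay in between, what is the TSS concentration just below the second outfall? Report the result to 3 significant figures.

Mass balance: C = (5610·19.00 + 1100·160.0) / 6710 = 282600/6710 = 42.11 mg/L; combined flow 6710 L/s.
Decay over the reach: 42.11·exp(−kt) = 42.11·0.8557 = 36.04 mg/L.
At the second outfall, C = (6710·36.04 + 120.0·491.0) / (6710 + 120.0) = 44.03 mg/L.

44.0 mg/L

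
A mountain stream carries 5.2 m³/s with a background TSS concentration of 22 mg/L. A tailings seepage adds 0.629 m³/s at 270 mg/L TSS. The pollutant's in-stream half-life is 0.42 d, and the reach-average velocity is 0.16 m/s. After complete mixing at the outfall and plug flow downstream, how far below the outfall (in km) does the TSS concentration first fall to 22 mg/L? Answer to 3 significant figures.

6.67 km

After mixing, C = (5.200·22.00 + 0.6290·270.0) / 5.829 = 284.2/5.829 = 48.76 mg/L.
Half-life 0.42 d → k = ln 2 / 0.42 = 1.650 d⁻¹.
Set 48.76·exp(−k·t) = 22 → t = ln(48.76/22)/k = 41670 s = 11.57 h.
Distance = v·t = 0.16·41670 = 6667 m = 6.667 km.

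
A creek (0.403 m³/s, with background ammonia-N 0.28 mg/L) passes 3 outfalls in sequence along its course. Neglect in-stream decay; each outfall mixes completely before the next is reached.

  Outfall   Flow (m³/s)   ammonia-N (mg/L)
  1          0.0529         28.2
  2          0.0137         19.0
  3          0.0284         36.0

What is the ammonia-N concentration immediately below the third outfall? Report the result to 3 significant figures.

Below outfall 1: Q → 0.4559 m³/s, C = (0.4030·0.2800 + 0.05290·28.20)/0.4559 = 3.520 mg/L.
Below outfall 2: Q → 0.4696 m³/s, C = (0.4559·3.520 + 0.01370·19.00)/0.4696 = 3.971 mg/L.
Below outfall 3: Q → 0.4980 m³/s, C = (0.4696·3.971 + 0.02840·36.00)/0.4980 = 5.798 mg/L.

5.80 mg/L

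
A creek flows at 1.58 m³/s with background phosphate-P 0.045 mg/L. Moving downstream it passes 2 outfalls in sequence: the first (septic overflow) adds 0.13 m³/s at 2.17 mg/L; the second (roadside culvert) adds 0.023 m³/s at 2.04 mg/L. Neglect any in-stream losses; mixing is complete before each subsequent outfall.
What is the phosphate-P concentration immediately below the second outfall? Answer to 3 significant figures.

0.231 mg/L

Outfall 1: combined Q = 1.710 m³/s; C = (1.580·0.04500 + 0.1300·2.170)/1.710 = 0.2065 mg/L.
Outfall 2: combined Q = 1.733 m³/s; C = (1.710·0.2065 + 0.02300·2.040)/1.733 = 0.2309 mg/L.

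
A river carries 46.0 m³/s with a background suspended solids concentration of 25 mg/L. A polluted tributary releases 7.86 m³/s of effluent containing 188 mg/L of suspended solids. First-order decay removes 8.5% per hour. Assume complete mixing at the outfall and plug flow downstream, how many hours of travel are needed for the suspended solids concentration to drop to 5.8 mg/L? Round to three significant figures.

24.0 h

After mixing, C = (46.00·25.00 + 7.860·188.0) / 53.86 = 2628/53.86 = 48.79 mg/L.
8.5%/h lost → k = −ln(1 − 0.085) = 0.08883 h⁻¹.
48.79·exp(−k·t) = 5.8 → t = ln(48.79/5.8)/k = 86310 s = 23.97 h.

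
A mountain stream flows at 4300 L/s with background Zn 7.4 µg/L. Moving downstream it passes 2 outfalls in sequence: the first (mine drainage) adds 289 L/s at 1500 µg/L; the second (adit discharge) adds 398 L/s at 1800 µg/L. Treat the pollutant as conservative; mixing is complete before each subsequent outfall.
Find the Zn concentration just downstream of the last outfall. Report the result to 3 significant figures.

Below outfall 1: Q → 4589 L/s, C = (4300·7.400 + 289.0·1500)/4589 = 101.4 µg/L.
Below outfall 2: Q → 4987 L/s, C = (4589·101.4 + 398.0·1800)/4987 = 237.0 µg/L.

237 µg/L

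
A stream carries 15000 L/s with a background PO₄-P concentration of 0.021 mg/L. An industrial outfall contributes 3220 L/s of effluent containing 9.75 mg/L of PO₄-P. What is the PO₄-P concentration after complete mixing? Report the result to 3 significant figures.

After mixing, C = (15000·0.02100 + 3220·9.750) / 18220 = 31710/18220 = 1.740 mg/L.

1.74 mg/L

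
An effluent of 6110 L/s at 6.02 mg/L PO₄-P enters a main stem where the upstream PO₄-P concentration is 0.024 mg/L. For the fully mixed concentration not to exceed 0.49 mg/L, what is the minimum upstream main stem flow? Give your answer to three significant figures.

Set C_mix = 0.49: (Q·0.02400 + 6110·6.020) / (Q + 6110) = 0.49
→ Q = 6110·(6.020 − 0.49)/(0.49 − 0.02400) = 72510 L/s.

72500 L/s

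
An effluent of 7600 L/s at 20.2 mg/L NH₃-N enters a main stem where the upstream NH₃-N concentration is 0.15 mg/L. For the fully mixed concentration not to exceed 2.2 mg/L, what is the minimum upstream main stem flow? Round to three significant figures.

Set C_mix = 2.2: (Q·0.1500 + 7600·20.20) / (Q + 7600) = 2.2
→ Q = 7600·(20.20 − 2.2)/(2.2 − 0.1500) = 66730 L/s.

66700 L/s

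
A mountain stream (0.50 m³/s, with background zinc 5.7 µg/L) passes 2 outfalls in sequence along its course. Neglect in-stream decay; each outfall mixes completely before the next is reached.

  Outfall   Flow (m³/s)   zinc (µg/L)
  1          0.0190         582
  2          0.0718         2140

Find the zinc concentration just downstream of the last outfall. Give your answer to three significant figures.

After outfall 1: Q = 0.5000 + 0.01900 = 0.5190 m³/s; C = (0.5000·5.700 + 0.01900·582.0)/0.5190 = 26.80 µg/L.
After outfall 2: Q = 0.5190 + 0.07180 = 0.5908 m³/s; C = (0.5190·26.80 + 0.07180·2140)/0.5908 = 283.6 µg/L.

284 µg/L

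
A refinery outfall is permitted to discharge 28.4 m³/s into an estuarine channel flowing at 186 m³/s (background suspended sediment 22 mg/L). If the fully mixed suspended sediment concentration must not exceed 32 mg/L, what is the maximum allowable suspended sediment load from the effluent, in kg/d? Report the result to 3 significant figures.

Mass balance at the limit: 186.0·22.00 + 28.40·Cₑ = 214.4·32 → Cₑ = 97.49 mg/L.
Load = 28.40 m³/s × 97.49 g/m³ × 86 400 s/d = 239200 kg/d.

239000 kg/d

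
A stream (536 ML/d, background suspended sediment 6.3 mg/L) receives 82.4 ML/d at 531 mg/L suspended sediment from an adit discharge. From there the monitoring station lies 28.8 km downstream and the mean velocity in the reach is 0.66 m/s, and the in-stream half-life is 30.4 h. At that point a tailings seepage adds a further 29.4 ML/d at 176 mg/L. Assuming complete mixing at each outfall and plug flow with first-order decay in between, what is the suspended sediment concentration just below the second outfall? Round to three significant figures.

63.2 mg/L

Mixed concentration C = ΣQC/ΣQ = (536.0·6.300 + 82.40·531.0) / 618.4 = 47130/618.4 = 76.21 mg/L; combined flow 618.4 ML/d.
Travel time t = 28.8·1000 / 0.66 = 43640 s = 12.12 h.
Half-life 30.4 h → k = ln 2 / 30.4 = 0.02280 h⁻¹ = 0.5472 d⁻¹.
Decay over the reach: 76.21·exp(−kt) = 76.21·0.7585 = 57.81 mg/L.
At the second outfall, C = (618.4·57.81 + 29.40·176.0) / (618.4 + 29.40) = 63.18 mg/L.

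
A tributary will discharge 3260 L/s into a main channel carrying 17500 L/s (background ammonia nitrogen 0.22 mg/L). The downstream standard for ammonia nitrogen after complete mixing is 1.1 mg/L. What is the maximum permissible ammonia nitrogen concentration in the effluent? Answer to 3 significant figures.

5.82 mg/L

At the limit, (Qr·Cr + Qe·Cₑ)/(Qr + Qe) = 1.1:
Cₑ = (20760·1.1 − 17500·0.2200) / 3260 = 5.824 mg/L.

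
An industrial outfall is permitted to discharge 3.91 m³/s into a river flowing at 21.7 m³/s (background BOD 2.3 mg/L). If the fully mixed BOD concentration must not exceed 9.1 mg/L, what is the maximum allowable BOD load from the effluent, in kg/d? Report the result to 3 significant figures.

15800 kg/d

Mass balance at the limit: 21.70·2.300 + 3.910·Cₑ = 25.61·9.1 → Cₑ = 46.84 mg/L.
Load = 3.910 m³/s × 46.84 g/m³ × 86 400 s/d = 15820 kg/d.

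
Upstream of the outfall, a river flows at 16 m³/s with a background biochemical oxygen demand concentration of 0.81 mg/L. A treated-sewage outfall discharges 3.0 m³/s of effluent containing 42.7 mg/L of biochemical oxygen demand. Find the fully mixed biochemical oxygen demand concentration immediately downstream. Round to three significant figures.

7.42 mg/L

Conservation of mass: C = (16.00·0.8100 + 3.000·42.70) / 19.00 = 141.1/19.00 = 7.424 mg/L.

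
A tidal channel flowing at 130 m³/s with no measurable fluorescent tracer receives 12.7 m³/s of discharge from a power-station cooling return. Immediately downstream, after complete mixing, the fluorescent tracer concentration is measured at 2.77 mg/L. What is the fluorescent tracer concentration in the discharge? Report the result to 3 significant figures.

Mass balance: 130.0·0 + 12.70·Cₑ = 142.7·2.770
→ Cₑ = (142.7·2.770 − 130.0·0) / 12.70 = 31.12 mg/L.

31.1 mg/L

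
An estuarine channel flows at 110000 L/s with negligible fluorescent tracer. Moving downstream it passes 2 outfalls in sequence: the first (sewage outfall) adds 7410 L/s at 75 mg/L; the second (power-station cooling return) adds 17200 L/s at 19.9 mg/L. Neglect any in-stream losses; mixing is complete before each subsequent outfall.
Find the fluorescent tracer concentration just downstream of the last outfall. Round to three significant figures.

6.67 mg/L

Below outfall 1: Q → 117400 L/s, C = (110000·0 + 7410·75.00)/117400 = 4.733 mg/L.
Below outfall 2: Q → 134600 L/s, C = (117400·4.733 + 17200·19.90)/134600 = 6.671 mg/L.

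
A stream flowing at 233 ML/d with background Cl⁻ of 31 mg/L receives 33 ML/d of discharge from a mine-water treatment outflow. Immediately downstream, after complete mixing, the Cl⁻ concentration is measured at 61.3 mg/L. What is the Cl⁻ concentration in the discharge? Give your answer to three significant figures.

Mass balance: 233.0·31.00 + 33.00·Cₑ = 266.0·61.30
→ Cₑ = (266.0·61.30 − 233.0·31.00) / 33.00 = 275.2 mg/L.

275 mg/L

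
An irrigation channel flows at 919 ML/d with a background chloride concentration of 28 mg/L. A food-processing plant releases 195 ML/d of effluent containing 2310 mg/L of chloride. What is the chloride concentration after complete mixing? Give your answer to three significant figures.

After mixing, C = (919.0·28.00 + 195.0·2310) / 1114 = 476200/1114 = 427.5 mg/L.

427 mg/L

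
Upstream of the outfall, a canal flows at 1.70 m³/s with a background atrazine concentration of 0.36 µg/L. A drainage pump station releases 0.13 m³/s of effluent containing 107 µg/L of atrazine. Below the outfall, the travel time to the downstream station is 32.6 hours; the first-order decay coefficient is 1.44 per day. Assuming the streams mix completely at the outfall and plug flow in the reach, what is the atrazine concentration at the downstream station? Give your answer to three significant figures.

After mixing, C = (1.700·0.3600 + 0.1300·107.0) / 1.830 = 14.52/1.830 = 7.936 µg/L.
First-order decay: C = 7.936·exp(−k·t) = 7.936·0.1414 = 1.122 µg/L.

1.12 µg/L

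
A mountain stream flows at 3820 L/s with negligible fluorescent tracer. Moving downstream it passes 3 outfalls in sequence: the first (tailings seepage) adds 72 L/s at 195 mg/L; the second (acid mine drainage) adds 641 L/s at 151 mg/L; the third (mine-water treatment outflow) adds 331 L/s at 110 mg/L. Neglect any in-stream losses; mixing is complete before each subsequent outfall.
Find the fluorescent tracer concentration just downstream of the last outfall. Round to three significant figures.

Below outfall 1: Q → 3892 L/s, C = (3820·0 + 72.00·195.0)/3892 = 3.607 mg/L.
Below outfall 2: Q → 4533 L/s, C = (3892·3.607 + 641.0·151.0)/4533 = 24.45 mg/L.
Below outfall 3: Q → 4864 L/s, C = (4533·24.45 + 331.0·110.0)/4864 = 30.27 mg/L.

30.3 mg/L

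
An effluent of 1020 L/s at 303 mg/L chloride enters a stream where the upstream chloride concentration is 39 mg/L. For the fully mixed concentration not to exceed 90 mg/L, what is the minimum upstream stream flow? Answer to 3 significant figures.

Set C_mix = 90: (Q·39.00 + 1020·303.0) / (Q + 1020) = 90
→ Q = 1020·(303.0 − 90)/(90 − 39.00) = 4260 L/s.

4260 L/s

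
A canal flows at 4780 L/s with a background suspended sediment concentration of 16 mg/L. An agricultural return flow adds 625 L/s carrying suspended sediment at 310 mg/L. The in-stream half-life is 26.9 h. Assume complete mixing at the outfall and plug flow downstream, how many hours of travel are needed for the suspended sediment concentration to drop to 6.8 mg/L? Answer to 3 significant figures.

Flow-weighted average: C = (4780·16.00 + 625.0·310.0) / 5405 = 270200/5405 = 50.00 mg/L.
Half-life 26.9 h → k = ln 2 / 26.9 = 0.02577 h⁻¹ = 0.6184 d⁻¹.
50.00·exp(−k·t) = 6.8 → t = ln(50.00/6.8)/k = 278700 s = 77.42 h.

77.4 h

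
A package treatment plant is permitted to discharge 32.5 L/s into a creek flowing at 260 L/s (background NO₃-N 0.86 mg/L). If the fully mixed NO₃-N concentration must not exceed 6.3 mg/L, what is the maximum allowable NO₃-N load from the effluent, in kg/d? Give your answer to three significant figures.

140 kg/d

Mass balance at the limit: 260.0·0.8600 + 32.50·Cₑ = 292.5·6.3 → Cₑ = 49.82 mg/L.
32.50 L/s = 0.03250 m³/s. Load = 0.03250 m³/s × 49.82 g/m³ × 86 400 s/d = 139.9 kg/d.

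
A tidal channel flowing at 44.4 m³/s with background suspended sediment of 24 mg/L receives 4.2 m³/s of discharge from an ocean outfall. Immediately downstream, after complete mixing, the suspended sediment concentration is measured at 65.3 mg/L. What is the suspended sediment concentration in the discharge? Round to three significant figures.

502 mg/L

Mass balance: 44.40·24.00 + 4.200·Cₑ = 48.60·65.30
→ Cₑ = (48.60·65.30 − 44.40·24.00) / 4.200 = 501.9 mg/L.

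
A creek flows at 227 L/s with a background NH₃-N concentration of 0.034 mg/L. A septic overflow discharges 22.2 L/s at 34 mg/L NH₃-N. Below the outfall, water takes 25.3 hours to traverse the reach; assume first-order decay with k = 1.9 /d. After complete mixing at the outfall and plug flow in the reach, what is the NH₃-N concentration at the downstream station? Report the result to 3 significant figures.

Conservation of mass: C = (227.0·0.03400 + 22.20·34.00) / 249.2 = 762.5/249.2 = 3.060 mg/L.
After decay, C = 3.060 × e^(−kt) = 3.060 × 0.1349 = 0.4129 mg/L.

0.413 mg/L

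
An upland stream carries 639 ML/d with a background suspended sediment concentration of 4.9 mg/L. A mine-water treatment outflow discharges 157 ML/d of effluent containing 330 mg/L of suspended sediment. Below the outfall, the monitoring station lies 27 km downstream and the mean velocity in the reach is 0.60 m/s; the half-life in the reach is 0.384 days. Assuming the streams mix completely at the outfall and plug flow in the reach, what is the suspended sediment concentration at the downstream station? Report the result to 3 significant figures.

27.0 mg/L

Flow-weighted average: C = (639.0·4.900 + 157.0·330.0) / 796.0 = 54940/796.0 = 69.02 mg/L.
Travel time t = 27·1000 / 0.60 = 45000 s = 12.50 h.
Half-life 0.384 d → k = ln 2 / 0.384 = 1.805 d⁻¹.
Applying C = C₀e^(−kt): 69.02 × 0.3906 = 26.96 mg/L.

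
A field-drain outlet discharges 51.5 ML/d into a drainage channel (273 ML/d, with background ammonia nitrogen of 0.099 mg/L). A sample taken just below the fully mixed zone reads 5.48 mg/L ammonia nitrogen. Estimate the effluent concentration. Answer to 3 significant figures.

34.0 mg/L

Mass balance: 273.0·0.09900 + 51.50·Cₑ = 324.5·5.480
→ Cₑ = (324.5·5.480 − 273.0·0.09900) / 51.50 = 34.00 mg/L.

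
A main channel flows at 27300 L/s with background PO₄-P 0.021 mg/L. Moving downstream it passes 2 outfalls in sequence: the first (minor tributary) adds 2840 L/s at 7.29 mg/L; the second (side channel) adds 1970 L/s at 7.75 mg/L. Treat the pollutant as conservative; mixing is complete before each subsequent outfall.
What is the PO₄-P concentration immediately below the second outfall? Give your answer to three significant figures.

1.14 mg/L

Outfall 1: combined Q = 30140 L/s; C = (27300·0.02100 + 2840·7.290)/30140 = 0.7059 mg/L.
Outfall 2: combined Q = 32110 L/s; C = (30140·0.7059 + 1970·7.750)/32110 = 1.138 mg/L.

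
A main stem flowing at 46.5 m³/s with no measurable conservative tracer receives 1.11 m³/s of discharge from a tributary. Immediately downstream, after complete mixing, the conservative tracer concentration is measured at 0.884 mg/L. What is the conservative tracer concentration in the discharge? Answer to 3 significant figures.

Mass balance: 46.50·0 + 1.110·Cₑ = 47.61·0.8840
→ Cₑ = (47.61·0.8840 − 46.50·0) / 1.110 = 37.92 mg/L.

37.9 mg/L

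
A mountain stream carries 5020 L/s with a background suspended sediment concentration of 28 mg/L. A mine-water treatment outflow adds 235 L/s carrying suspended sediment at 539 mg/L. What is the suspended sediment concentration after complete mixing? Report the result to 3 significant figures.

50.9 mg/L

After mixing, C = (5020·28.00 + 235.0·539.0) / 5255 = 267200/5255 = 50.85 mg/L.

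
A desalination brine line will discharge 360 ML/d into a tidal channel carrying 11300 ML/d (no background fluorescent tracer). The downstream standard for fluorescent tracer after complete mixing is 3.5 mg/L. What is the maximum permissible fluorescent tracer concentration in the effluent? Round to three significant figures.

At the limit, (Qr·Cr + Qe·Cₑ)/(Qr + Qe) = 3.5:
Cₑ = (11660·3.5 − 11300·0) / 360.0 = 113.4 mg/L.

113 mg/L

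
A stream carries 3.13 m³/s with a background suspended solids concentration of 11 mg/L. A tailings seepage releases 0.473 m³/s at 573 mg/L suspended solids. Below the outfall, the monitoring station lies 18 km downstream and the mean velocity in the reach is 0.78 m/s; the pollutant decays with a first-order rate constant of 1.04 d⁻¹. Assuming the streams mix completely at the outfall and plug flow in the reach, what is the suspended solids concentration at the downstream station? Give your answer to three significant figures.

64.2 mg/L

Flow-weighted average: C = (3.130·11.00 + 0.4730·573.0) / 3.603 = 305.5/3.603 = 84.78 mg/L.
Travel time t = 18·1000 / 0.78 = 23080 s = 6.410 h.
First-order decay: C = 84.78·exp(−k·t) = 84.78·0.7575 = 64.22 mg/L.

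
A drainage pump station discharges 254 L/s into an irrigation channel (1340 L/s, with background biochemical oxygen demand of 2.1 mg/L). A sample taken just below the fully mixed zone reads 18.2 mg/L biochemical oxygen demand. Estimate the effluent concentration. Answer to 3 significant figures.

103 mg/L

Mass balance: 1340·2.100 + 254.0·Cₑ = 1594·18.20
→ Cₑ = (1594·18.20 − 1340·2.100) / 254.0 = 103.1 mg/L.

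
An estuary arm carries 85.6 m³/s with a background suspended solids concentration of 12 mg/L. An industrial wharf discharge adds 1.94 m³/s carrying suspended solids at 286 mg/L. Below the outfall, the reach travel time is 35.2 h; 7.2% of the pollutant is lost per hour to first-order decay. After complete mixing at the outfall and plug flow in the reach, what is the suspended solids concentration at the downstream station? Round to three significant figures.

1.30 mg/L

Flow-weighted average: C = (85.60·12.00 + 1.940·286.0) / 87.54 = 1582/87.54 = 18.07 mg/L.
7.2%/h lost → k = −ln(1 − 0.072) = 0.07472 h⁻¹.
Decay over the reach: 18.07·exp(−kt) = 18.07·0.07206 = 1.302 mg/L.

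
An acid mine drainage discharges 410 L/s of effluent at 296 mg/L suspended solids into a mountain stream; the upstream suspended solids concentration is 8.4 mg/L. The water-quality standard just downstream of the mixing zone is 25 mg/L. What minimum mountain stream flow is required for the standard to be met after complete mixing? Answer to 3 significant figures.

Set C_mix = 25: (Q·8.400 + 410.0·296.0) / (Q + 410.0) = 25
→ Q = 410.0·(296.0 − 25)/(25 − 8.400) = 6693 L/s.

6690 L/s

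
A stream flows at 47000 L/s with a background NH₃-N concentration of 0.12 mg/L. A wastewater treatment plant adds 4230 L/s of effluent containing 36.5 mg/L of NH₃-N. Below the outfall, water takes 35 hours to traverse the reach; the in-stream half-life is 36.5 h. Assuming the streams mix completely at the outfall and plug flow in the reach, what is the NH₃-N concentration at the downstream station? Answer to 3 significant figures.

Mass balance: C = (47000·0.1200 + 4230·36.50) / 51230 = 160000/51230 = 3.124 mg/L.
Half-life 36.5 h → k = ln 2 / 36.5 = 0.01899 h⁻¹ = 0.4558 d⁻¹.
Applying C = C₀e^(−kt): 3.124 × 0.5144 = 1.607 mg/L.

1.61 mg/L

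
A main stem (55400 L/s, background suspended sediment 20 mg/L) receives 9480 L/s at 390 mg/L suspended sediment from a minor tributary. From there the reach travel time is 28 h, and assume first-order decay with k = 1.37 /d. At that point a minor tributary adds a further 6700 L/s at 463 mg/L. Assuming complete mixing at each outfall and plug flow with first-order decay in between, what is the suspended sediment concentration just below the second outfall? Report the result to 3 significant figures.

Mass balance: C = (55400·20.00 + 9480·390.0) / 64880 = 4805000/64880 = 74.06 mg/L; combined flow 64880 L/s.
After decay, C = 74.06 × e^(−kt) = 74.06 × 0.2022 = 14.98 mg/L.
At the second outfall, C = (64880·14.98 + 6700·463.0) / (64880 + 6700) = 56.91 mg/L.

56.9 mg/L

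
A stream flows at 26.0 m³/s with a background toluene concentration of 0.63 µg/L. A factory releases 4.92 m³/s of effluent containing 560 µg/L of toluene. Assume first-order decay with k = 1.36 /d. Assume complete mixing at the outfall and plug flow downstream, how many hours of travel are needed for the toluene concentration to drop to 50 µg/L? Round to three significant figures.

10.3 h

After mixing, C = (26.00·0.6300 + 4.920·560.0) / 30.92 = 2772/30.92 = 89.64 µg/L.
89.64·exp(−k·t) = 50 → t = ln(89.64/50)/k = 37090 s = 10.30 h.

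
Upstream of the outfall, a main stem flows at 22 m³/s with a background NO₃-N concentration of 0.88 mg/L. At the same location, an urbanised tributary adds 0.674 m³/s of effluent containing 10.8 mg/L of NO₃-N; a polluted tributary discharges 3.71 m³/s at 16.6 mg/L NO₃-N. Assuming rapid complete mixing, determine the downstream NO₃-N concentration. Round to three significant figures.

3.34 mg/L

Mass balance: C = (22.00·0.8800 + 0.6740·10.80 + 3.710·16.60) / 26.38 = 88.23/26.38 = 3.344 mg/L.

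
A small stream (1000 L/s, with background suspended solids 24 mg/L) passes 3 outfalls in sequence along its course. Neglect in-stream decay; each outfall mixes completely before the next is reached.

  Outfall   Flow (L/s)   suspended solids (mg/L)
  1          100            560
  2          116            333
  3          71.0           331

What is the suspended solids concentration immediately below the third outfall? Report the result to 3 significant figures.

110 mg/L

After outfall 1: Q = 1000 + 100.0 = 1100 L/s; C = (1000·24.00 + 100.0·560.0)/1100 = 72.73 mg/L.
After outfall 2: Q = 1100 + 116.0 = 1216 L/s; C = (1100·72.73 + 116.0·333.0)/1216 = 97.56 mg/L.
After outfall 3: Q = 1216 + 71.00 = 1287 L/s; C = (1216·97.56 + 71.00·331.0)/1287 = 110.4 mg/L.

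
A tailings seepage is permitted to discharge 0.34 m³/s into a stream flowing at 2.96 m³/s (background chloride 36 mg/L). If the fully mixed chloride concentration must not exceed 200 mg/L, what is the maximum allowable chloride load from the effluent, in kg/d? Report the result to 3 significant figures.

47800 kg/d

Mass balance at the limit: 2.960·36.00 + 0.3400·Cₑ = 3.300·200 → Cₑ = 1628 mg/L.
Load = 0.3400 m³/s × 1628 g/m³ × 86 400 s/d = 47820 kg/d.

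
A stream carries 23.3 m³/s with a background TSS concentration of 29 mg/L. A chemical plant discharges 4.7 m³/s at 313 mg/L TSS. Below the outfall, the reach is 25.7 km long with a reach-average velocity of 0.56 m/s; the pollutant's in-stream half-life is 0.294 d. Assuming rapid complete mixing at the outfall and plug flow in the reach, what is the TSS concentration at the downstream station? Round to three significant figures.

21.9 mg/L

After mixing, C = (23.30·29.00 + 4.700·313.0) / 28.00 = 2147/28.00 = 76.67 mg/L.
Travel time t = 25.7·1000 / 0.56 = 45890 s = 12.75 h.
Half-life 0.294 d → k = ln 2 / 0.294 = 2.358 d⁻¹.
Applying C = C₀e^(−kt): 76.67 × 0.2858 = 21.92 mg/L.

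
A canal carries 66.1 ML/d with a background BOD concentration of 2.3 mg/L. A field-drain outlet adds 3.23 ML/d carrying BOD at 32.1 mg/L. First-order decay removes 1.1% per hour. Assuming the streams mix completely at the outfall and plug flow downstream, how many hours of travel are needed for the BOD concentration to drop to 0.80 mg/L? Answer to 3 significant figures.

138 h

Mixed concentration C = ΣQC/ΣQ = (66.10·2.300 + 3.230·32.10) / 69.33 = 255.7/69.33 = 3.688 mg/L.
1.1%/h lost → k = −ln(1 − 0.011) = 0.01106 h⁻¹.
3.688·exp(−k·t) = 0.80 → t = ln(3.688/0.80)/k = 497400 s = 138.2 h.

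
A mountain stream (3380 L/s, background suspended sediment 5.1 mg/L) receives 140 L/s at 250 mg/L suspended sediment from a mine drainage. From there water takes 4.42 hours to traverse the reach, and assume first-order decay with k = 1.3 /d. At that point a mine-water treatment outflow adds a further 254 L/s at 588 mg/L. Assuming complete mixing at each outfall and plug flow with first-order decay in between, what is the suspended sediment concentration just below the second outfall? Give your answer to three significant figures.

Mixed concentration C = ΣQC/ΣQ = (3380·5.100 + 140.0·250.0) / 3520 = 52240/3520 = 14.84 mg/L; combined flow 3520 L/s.
After decay, C = 14.84 × e^(−kt) = 14.84 × 0.7871 = 11.68 mg/L.
At the second outfall, C = (3520·11.68 + 254.0·588.0) / (3520 + 254.0) = 50.47 mg/L.

50.5 mg/L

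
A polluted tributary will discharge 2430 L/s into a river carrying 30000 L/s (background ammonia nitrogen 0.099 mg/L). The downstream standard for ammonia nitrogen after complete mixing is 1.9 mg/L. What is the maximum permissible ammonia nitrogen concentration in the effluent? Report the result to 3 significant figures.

At the limit, (Qr·Cr + Qe·Cₑ)/(Qr + Qe) = 1.9:
Cₑ = (32430·1.9 − 30000·0.09900) / 2430 = 24.13 mg/L.

24.1 mg/L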